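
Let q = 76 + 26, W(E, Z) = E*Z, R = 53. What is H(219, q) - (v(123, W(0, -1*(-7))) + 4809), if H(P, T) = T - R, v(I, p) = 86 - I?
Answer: -4723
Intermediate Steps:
q = 102
H(P, T) = -53 + T (H(P, T) = T - 1*53 = T - 53 = -53 + T)
H(219, q) - (v(123, W(0, -1*(-7))) + 4809) = (-53 + 102) - ((86 - 1*123) + 4809) = 49 - ((86 - 123) + 4809) = 49 - (-37 + 4809) = 49 - 1*4772 = 49 - 4772 = -4723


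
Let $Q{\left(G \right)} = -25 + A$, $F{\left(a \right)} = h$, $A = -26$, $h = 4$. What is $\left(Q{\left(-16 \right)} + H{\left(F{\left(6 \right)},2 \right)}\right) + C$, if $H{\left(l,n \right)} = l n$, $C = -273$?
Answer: $-316$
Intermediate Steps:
$F{\left(a \right)} = 4$
$Q{\left(G \right)} = -51$ ($Q{\left(G \right)} = -25 - 26 = -51$)
$\left(Q{\left(-16 \right)} + H{\left(F{\left(6 \right)},2 \right)}\right) + C = \left(-51 + 4 \cdot 2\right) - 273 = \left(-51 + 8\right) - 273 = -43 - 273 = -316$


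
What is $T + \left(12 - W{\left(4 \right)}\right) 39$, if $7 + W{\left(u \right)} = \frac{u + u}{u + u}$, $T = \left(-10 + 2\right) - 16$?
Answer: $678$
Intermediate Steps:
$T = -24$ ($T = -8 - 16 = -24$)
$W{\left(u \right)} = -6$ ($W{\left(u \right)} = -7 + \frac{u + u}{u + u} = -7 + \frac{2 u}{2 u} = -7 + 2 u \frac{1}{2 u} = -7 + 1 = -6$)
$T + \left(12 - W{\left(4 \right)}\right) 39 = -24 + \left(12 - -6\right) 39 = -24 + \left(12 + 6\right) 39 = -24 + 18 \cdot 39 = -24 + 702 = 678$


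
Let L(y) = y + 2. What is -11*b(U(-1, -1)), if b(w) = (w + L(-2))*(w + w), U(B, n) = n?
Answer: -22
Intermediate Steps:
L(y) = 2 + y
b(w) = 2*w**2 (b(w) = (w + (2 - 2))*(w + w) = (w + 0)*(2*w) = w*(2*w) = 2*w**2)
-11*b(U(-1, -1)) = -22*(-1)**2 = -22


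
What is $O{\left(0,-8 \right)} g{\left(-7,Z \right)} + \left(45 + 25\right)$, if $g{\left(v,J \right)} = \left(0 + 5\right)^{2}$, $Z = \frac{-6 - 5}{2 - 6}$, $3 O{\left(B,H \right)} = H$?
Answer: $\frac{10}{3} \approx 3.3333$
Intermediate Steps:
$O{\left(B,H \right)} = \frac{H}{3}$
$Z = \frac{11}{4}$ ($Z = - \frac{11}{-4} = \left(-11\right) \left(- \frac{1}{4}\right) = \frac{11}{4} \approx 2.75$)
$g{\left(v,J \right)} = 25$ ($g{\left(v,J \right)} = 5^{2} = 25$)
$O{\left(0,-8 \right)} g{\left(-7,Z \right)} + \left(45 + 25\right) = \frac{1}{3} \left(-8\right) 25 + \left(45 + 25\right) = \left(- \frac{8}{3}\right) 25 + 70 = - \frac{200}{3} + 70 = \frac{10}{3}$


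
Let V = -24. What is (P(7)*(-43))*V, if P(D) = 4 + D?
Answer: 11352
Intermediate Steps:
(P(7)*(-43))*V = ((4 + 7)*(-43))*(-24) = (11*(-43))*(-24) = -473*(-24) = 11352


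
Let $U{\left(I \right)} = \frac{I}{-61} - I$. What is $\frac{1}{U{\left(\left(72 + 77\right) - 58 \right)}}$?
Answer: $- \frac{61}{5642} \approx -0.010812$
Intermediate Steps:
$U{\left(I \right)} = - \frac{62 I}{61}$ ($U{\left(I \right)} = I \left(- \frac{1}{61}\right) - I = - \frac{I}{61} - I = - \frac{62 I}{61}$)
$\frac{1}{U{\left(\left(72 + 77\right) - 58 \right)}} = \frac{1}{\left(- \frac{62}{61}\right) \left(\left(72 + 77\right) - 58\right)} = \frac{1}{\left(- \frac{62}{61}\right) \left(149 - 58\right)} = \frac{1}{\left(- \frac{62}{61}\right) 91} = \frac{1}{- \frac{5642}{61}} = - \frac{61}{5642}$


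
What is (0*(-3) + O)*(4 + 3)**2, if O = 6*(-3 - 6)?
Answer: -2646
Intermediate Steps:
O = -54 (O = 6*(-9) = -54)
(0*(-3) + O)*(4 + 3)**2 = (0*(-3) - 54)*(4 + 3)**2 = (0 - 54)*7**2 = -54*49 = -2646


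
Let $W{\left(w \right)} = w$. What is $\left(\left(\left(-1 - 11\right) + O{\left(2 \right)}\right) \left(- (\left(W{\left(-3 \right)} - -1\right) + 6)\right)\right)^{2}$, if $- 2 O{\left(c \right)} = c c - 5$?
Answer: $2116$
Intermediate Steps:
$O{\left(c \right)} = \frac{5}{2} - \frac{c^{2}}{2}$ ($O{\left(c \right)} = - \frac{c c - 5}{2} = - \frac{c^{2} - 5}{2} = - \frac{-5 + c^{2}}{2} = \frac{5}{2} - \frac{c^{2}}{2}$)
$\left(\left(\left(-1 - 11\right) + O{\left(2 \right)}\right) \left(- (\left(W{\left(-3 \right)} - -1\right) + 6)\right)\right)^{2} = \left(\left(\left(-1 - 11\right) + \left(\frac{5}{2} - \frac{2^{2}}{2}\right)\right) \left(- (\left(-3 - -1\right) + 6)\right)\right)^{2} = \left(\left(-12 + \left(\frac{5}{2} - 2\right)\right) \left(- (\left(-3 + 1\right) + 6)\right)\right)^{2} = \left(\left(-12 + \left(\frac{5}{2} - 2\right)\right) \left(- (-2 + 6)\right)\right)^{2} = \left(\left(-12 + \frac{1}{2}\right) \left(\left(-1\right) 4\right)\right)^{2} = \left(\left(- \frac{23}{2}\right) \left(-4\right)\right)^{2} = 46^{2} = 2116$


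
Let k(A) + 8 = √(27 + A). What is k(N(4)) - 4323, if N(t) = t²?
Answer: -4331 + √43 ≈ -4324.4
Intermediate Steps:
k(A) = -8 + √(27 + A)
k(N(4)) - 4323 = (-8 + √(27 + 4²)) - 4323 = (-8 + √(27 + 16)) - 4323 = (-8 + √43) - 4323 = -4331 + √43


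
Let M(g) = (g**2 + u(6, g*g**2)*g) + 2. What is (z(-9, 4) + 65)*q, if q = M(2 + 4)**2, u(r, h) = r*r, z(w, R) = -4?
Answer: 3935476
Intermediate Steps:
u(r, h) = r**2
M(g) = 2 + g**2 + 36*g (M(g) = (g**2 + 6**2*g) + 2 = (g**2 + 36*g) + 2 = 2 + g**2 + 36*g)
q = 64516 (q = (2 + (2 + 4)**2 + 36*(2 + 4))**2 = (2 + 6**2 + 36*6)**2 = (2 + 36 + 216)**2 = 254**2 = 64516)
(z(-9, 4) + 65)*q = (-4 + 65)*64516 = 61*64516 = 3935476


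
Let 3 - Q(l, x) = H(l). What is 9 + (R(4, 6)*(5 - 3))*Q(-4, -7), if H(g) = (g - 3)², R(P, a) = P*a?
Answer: -2199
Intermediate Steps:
H(g) = (-3 + g)²
Q(l, x) = 3 - (-3 + l)²
9 + (R(4, 6)*(5 - 3))*Q(-4, -7) = 9 + ((4*6)*(5 - 3))*(3 - (-3 - 4)²) = 9 + (24*2)*(3 - 1*(-7)²) = 9 + 48*(3 - 1*49) = 9 + 48*(3 - 49) = 9 + 48*(-46) = 9 - 2208 = -2199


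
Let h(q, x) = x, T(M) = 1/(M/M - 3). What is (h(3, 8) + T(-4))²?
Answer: 225/4 ≈ 56.250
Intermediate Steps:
T(M) = -½ (T(M) = 1/(1 - 3) = 1/(-2) = -½)
(h(3, 8) + T(-4))² = (8 - ½)² = (15/2)² = 225/4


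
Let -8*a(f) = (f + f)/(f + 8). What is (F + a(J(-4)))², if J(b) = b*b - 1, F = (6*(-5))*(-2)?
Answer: 30305025/8464 ≈ 3580.5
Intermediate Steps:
F = 60 (F = -30*(-2) = 60)
J(b) = -1 + b² (J(b) = b² - 1 = -1 + b²)
a(f) = -f/(4*(8 + f)) (a(f) = -(f + f)/(8*(f + 8)) = -2*f/(8*(8 + f)) = -f/(4*(8 + f)))
(F + a(J(-4)))² = (60 - (-1 + (-4)²)/(32 + 4*(-1 + (-4)²)))² = (60 - (-1 + 16)/(32 + 4*(-1 + 16)))² = (60 - 1*15/(32 + 4*15))² = (60 - 1*15/(32 + 60))² = (60 - 1*15/92)² = (60 - 1*15*1/92)² = (60 - 15/92)² = (5505/92)² = 30305025/8464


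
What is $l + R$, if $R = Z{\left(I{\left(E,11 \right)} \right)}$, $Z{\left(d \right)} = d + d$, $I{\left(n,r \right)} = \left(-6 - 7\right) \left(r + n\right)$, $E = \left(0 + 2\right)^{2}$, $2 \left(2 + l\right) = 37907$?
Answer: $\frac{37123}{2} \approx 18562.0$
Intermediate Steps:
$l = \frac{37903}{2}$ ($l = -2 + \frac{1}{2} \cdot 37907 = -2 + \frac{37907}{2} = \frac{37903}{2} \approx 18952.0$)
$E = 4$ ($E = 2^{2} = 4$)
$I{\left(n,r \right)} = - 13 n - 13 r$ ($I{\left(n,r \right)} = - 13 \left(n + r\right) = - 13 n - 13 r$)
$Z{\left(d \right)} = 2 d$
$R = -390$ ($R = 2 \left(\left(-13\right) 4 - 143\right) = 2 \left(-52 - 143\right) = 2 \left(-195\right) = -390$)
$l + R = \frac{37903}{2} - 390 = \frac{37123}{2}$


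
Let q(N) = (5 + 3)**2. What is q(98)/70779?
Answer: 64/70779 ≈ 0.00090422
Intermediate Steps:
q(N) = 64 (q(N) = 8**2 = 64)
q(98)/70779 = 64/70779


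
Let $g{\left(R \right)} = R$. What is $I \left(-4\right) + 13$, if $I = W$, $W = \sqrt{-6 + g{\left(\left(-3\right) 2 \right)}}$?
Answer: $13 - 8 i \sqrt{3} \approx 13.0 - 13.856 i$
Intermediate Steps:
$W = 2 i \sqrt{3}$ ($W = \sqrt{-6 - 6} = \sqrt{-12} = 2 i \sqrt{3} \approx 3.4641 i$)
$I = 2 i \sqrt{3} \approx 3.4641 i$
$I \left(-4\right) + 13 = 2 i \sqrt{3} \left(-4\right) + 13 = - 8 i \sqrt{3} + 13 = 13 - 8 i \sqrt{3}$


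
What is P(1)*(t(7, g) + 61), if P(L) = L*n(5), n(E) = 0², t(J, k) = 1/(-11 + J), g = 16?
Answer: 0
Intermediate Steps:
n(E) = 0
P(L) = 0 (P(L) = L*0 = 0)
P(1)*(t(7, g) + 61) = 0*(1/(-11 + 7) + 61) = 0*(1/(-4) + 61) = 0*(-¼ + 61) = 0*(243/4) = 0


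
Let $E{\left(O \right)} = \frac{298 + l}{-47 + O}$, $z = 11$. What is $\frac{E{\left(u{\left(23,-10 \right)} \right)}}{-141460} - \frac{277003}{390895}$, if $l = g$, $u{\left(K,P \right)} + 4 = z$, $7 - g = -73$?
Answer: $- \frac{156724601689}{221184026800} \approx -0.70857$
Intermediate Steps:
$g = 80$ ($g = 7 - -73 = 7 + 73 = 80$)
$u{\left(K,P \right)} = 7$ ($u{\left(K,P \right)} = -4 + 11 = 7$)
$l = 80$
$E{\left(O \right)} = \frac{378}{-47 + O}$ ($E{\left(O \right)} = \frac{298 + 80}{-47 + O} = \frac{378}{-47 + O}$)
$\frac{E{\left(u{\left(23,-10 \right)} \right)}}{-141460} - \frac{277003}{390895} = \frac{378 \frac{1}{-47 + 7}}{-141460} - \frac{277003}{390895} = \frac{378}{-40} \left(- \frac{1}{141460}\right) - \frac{277003}{390895} = 378 \left(- \frac{1}{40}\right) \left(- \frac{1}{141460}\right) - \frac{277003}{390895} = \left(- \frac{189}{20}\right) \left(- \frac{1}{141460}\right) - \frac{277003}{390895} = \frac{189}{2829200} - \frac{277003}{390895} = - \frac{156724601689}{221184026800}$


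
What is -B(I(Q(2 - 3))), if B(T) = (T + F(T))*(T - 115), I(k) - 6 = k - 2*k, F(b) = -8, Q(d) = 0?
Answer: -218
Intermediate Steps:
I(k) = 6 - k (I(k) = 6 + (k - 2*k) = 6 - k)
B(T) = (-115 + T)*(-8 + T) (B(T) = (T - 8)*(T - 115) = (-8 + T)*(-115 + T) = (-115 + T)*(-8 + T))
-B(I(Q(2 - 3))) = -(920 + (6 - 1*0)² - 123*(6 - 1*0)) = -(920 + (6 + 0)² - 123*(6 + 0)) = -(920 + 6² - 123*6) = -(920 + 36 - 738) = -1*218 = -218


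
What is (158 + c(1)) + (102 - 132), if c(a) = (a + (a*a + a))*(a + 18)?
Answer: 185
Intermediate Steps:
c(a) = (18 + a)*(a**2 + 2*a) (c(a) = (a + (a**2 + a))*(18 + a) = (a + (a + a**2))*(18 + a) = (a**2 + 2*a)*(18 + a) = (18 + a)*(a**2 + 2*a))
(158 + c(1)) + (102 - 132) = (158 + 1*(36 + 1**2 + 20*1)) + (102 - 132) = (158 + 1*(36 + 1 + 20)) - 30 = (158 + 1*57) - 30 = (158 + 57) - 30 = 215 - 30 = 185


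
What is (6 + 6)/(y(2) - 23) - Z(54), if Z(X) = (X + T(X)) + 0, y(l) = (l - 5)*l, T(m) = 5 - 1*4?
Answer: -1607/29 ≈ -55.414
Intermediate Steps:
T(m) = 1 (T(m) = 5 - 4 = 1)
y(l) = l*(-5 + l) (y(l) = (-5 + l)*l = l*(-5 + l))
Z(X) = 1 + X (Z(X) = (X + 1) + 0 = (1 + X) + 0 = 1 + X)
(6 + 6)/(y(2) - 23) - Z(54) = (6 + 6)/(2*(-5 + 2) - 23) - (1 + 54) = 12/(2*(-3) - 23) - 1*55 = 12/(-6 - 23) - 55 = 12/(-29) - 55 = 12*(-1/29) - 55 = -12/29 - 55 = -1607/29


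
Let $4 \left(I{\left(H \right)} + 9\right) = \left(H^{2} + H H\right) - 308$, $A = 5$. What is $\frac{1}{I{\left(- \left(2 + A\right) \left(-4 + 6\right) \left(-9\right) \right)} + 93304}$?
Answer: $\frac{1}{101156} \approx 9.8857 \cdot 10^{-6}$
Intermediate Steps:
$I{\left(H \right)} = -86 + \frac{H^{2}}{2}$ ($I{\left(H \right)} = -9 + \frac{\left(H^{2} + H H\right) - 308}{4} = -9 + \frac{\left(H^{2} + H^{2}\right) - 308}{4} = -9 + \frac{2 H^{2} - 308}{4} = -9 + \frac{-308 + 2 H^{2}}{4} = -9 + \left(-77 + \frac{H^{2}}{2}\right) = -86 + \frac{H^{2}}{2}$)
$\frac{1}{I{\left(- \left(2 + A\right) \left(-4 + 6\right) \left(-9\right) \right)} + 93304} = \frac{1}{\left(-86 + \frac{\left(- \left(2 + 5\right) \left(-4 + 6\right) \left(-9\right)\right)^{2}}{2}\right) + 93304} = \frac{1}{\left(-86 + \frac{\left(- 7 \cdot 2 \left(-9\right)\right)^{2}}{2}\right) + 93304} = \frac{1}{\left(-86 + \frac{\left(- 14 \left(-9\right)\right)^{2}}{2}\right) + 93304} = \frac{1}{\left(-86 + \frac{\left(\left(-1\right) \left(-126\right)\right)^{2}}{2}\right) + 93304} = \frac{1}{\left(-86 + \frac{126^{2}}{2}\right) + 93304} = \frac{1}{\left(-86 + \frac{1}{2} \cdot 15876\right) + 93304} = \frac{1}{\left(-86 + 7938\right) + 93304} = \frac{1}{7852 + 93304} = \frac{1}{101156}$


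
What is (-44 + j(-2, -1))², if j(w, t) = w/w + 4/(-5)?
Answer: 47961/25 ≈ 1918.4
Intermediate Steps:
j(w, t) = ⅕ (j(w, t) = 1 + 4*(-⅕) = 1 - ⅘ = ⅕)
(-44 + j(-2, -1))² = (-44 + ⅕)² = (-219/5)² = 47961/25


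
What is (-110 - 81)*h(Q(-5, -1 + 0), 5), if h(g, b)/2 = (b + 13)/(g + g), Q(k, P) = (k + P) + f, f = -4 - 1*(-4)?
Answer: 573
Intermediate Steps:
f = 0 (f = -4 + 4 = 0)
Q(k, P) = P + k (Q(k, P) = (k + P) + 0 = (P + k) + 0 = P + k)
h(g, b) = (13 + b)/g (h(g, b) = 2*((b + 13)/(g + g)) = 2*((13 + b)/((2*g))) = 2*((13 + b)*(1/(2*g))) = 2*((13 + b)/(2*g)) = (13 + b)/g)
(-110 - 81)*h(Q(-5, -1 + 0), 5) = (-110 - 81)*((13 + 5)/((-1 + 0) - 5)) = -191*18/(-1 - 5) = -191*18/(-6) = -(-191)*18/6 = -191*(-3) = 573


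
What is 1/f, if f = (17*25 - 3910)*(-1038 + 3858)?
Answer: -1/9827700 ≈ -1.0175e-7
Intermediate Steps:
f = -9827700 (f = (425 - 3910)*2820 = -3485*2820 = -9827700)
1/f = 1/(-9827700) = -1/9827700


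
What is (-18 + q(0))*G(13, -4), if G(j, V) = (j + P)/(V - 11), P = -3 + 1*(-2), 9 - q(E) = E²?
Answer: 24/5 ≈ 4.8000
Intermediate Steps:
q(E) = 9 - E²
P = -5 (P = -3 - 2 = -5)
G(j, V) = (-5 + j)/(-11 + V) (G(j, V) = (j - 5)/(V - 11) = (-5 + j)/(-11 + V))
(-18 + q(0))*G(13, -4) = (-18 + (9 - 1*0²))*((-5 + 13)/(-11 - 4)) = (-18 + (9 - 1*0))*(8/(-15)) = (-18 + (9 + 0))*(-1/15*8) = (-18 + 9)*(-8/15) = -9*(-8/15) = 24/5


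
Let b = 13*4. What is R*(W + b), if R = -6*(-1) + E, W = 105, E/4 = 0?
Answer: 942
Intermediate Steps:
E = 0 (E = 4*0 = 0)
R = 6 (R = -6*(-1) + 0 = 6 + 0 = 6)
b = 52
R*(W + b) = 6*(105 + 52) = 6*157 = 942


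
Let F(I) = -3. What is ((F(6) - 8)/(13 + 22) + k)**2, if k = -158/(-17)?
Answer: 28547649/354025 ≈ 80.637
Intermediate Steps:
k = 158/17 (k = -158*(-1/17) = 158/17 ≈ 9.2941)
((F(6) - 8)/(13 + 22) + k)**2 = ((-3 - 8)/(13 + 22) + 158/17)**2 = (-11/35 + 158/17)**2 = (5343/595)**2 = 28547649/354025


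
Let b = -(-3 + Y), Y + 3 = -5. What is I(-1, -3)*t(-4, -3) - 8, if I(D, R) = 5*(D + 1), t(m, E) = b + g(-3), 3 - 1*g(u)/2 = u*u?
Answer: -8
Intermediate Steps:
g(u) = 6 - 2*u² (g(u) = 6 - 2*u*u = 6 - 2*u²)
Y = -8 (Y = -3 - 5 = -8)
b = 11 (b = -(-3 - 8) = -1*(-11) = 11)
t(m, E) = -1 (t(m, E) = 11 + (6 - 2*(-3)²) = 11 + (6 - 2*9) = 11 + (6 - 18) = 11 - 12 = -1)
I(D, R) = 5 + 5*D (I(D, R) = 5*(1 + D) = 5 + 5*D)
I(-1, -3)*t(-4, -3) - 8 = (5 + 5*(-1))*(-1) - 8 = (5 - 5)*(-1) - 8 = 0*(-1) - 8 = 0 - 8 = -8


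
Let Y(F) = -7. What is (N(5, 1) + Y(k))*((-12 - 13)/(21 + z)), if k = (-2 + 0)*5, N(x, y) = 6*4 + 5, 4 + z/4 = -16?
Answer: 550/59 ≈ 9.3220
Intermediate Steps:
z = -80 (z = -16 + 4*(-16) = -16 - 64 = -80)
N(x, y) = 29 (N(x, y) = 24 + 5 = 29)
k = -10 (k = -2*5 = -10)
(N(5, 1) + Y(k))*((-12 - 13)/(21 + z)) = (29 - 7)*((-12 - 13)/(21 - 80)) = 22*(-25/(-59)) = 22*(-25*(-1/59)) = 22*(25/59) = 550/59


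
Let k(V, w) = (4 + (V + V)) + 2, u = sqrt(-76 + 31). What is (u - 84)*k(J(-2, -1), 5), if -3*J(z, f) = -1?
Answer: -560 + 20*I*sqrt(5) ≈ -560.0 + 44.721*I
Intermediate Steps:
J(z, f) = 1/3 (J(z, f) = -1/3*(-1) = 1/3)
u = 3*I*sqrt(5) (u = sqrt(-45) = 3*I*sqrt(5) ≈ 6.7082*I)
k(V, w) = 6 + 2*V (k(V, w) = (4 + 2*V) + 2 = 6 + 2*V)
(u - 84)*k(J(-2, -1), 5) = (3*I*sqrt(5) - 84)*(6 + 2*(1/3)) = (-84 + 3*I*sqrt(5))*(6 + 2/3) = (-84 + 3*I*sqrt(5))*(20/3) = -560 + 20*I*sqrt(5)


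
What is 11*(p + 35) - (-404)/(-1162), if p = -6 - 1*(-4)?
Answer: 210701/581 ≈ 362.65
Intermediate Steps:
p = -2 (p = -6 + 4 = -2)
11*(p + 35) - (-404)/(-1162) = 11*(-2 + 35) - (-404)/(-1162) = 11*33 - (-404)*(-1)/1162 = 363 - 1*202/581 = 363 - 202/581 = 210701/581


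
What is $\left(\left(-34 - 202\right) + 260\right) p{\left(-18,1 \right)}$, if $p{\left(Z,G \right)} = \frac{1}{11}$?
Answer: $\frac{24}{11} \approx 2.1818$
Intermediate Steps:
$p{\left(Z,G \right)} = \frac{1}{11}$
$\left(\left(-34 - 202\right) + 260\right) p{\left(-18,1 \right)} = \left(\left(-34 - 202\right) + 260\right) \frac{1}{11} = \left(-236 + 260\right) \frac{1}{11} = 24 \cdot \frac{1}{11} = \frac{24}{11}$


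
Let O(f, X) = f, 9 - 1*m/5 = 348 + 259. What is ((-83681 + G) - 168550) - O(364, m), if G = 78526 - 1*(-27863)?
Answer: -146206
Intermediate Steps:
m = -2990 (m = 45 - 5*(348 + 259) = 45 - 5*607 = 45 - 3035 = -2990)
G = 106389 (G = 78526 + 27863 = 106389)
((-83681 + G) - 168550) - O(364, m) = ((-83681 + 106389) - 168550) - 1*364 = (22708 - 168550) - 364 = -145842 - 364 = -146206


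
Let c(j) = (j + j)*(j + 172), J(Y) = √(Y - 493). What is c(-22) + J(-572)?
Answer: -6600 + I*√1065 ≈ -6600.0 + 32.634*I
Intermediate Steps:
J(Y) = √(-493 + Y)
c(j) = 2*j*(172 + j) (c(j) = (2*j)*(172 + j) = 2*j*(172 + j))
c(-22) + J(-572) = 2*(-22)*(172 - 22) + √(-493 - 572) = 2*(-22)*150 + √(-1065) = -6600 + I*√1065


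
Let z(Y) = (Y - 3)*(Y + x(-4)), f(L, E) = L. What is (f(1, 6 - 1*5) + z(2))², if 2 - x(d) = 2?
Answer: 1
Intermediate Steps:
x(d) = 0 (x(d) = 2 - 1*2 = 2 - 2 = 0)
z(Y) = Y*(-3 + Y) (z(Y) = (Y - 3)*(Y + 0) = (-3 + Y)*Y = Y*(-3 + Y))
(f(1, 6 - 1*5) + z(2))² = (1 + 2*(-3 + 2))² = (1 + 2*(-1))² = (1 - 2)² = (-1)² = 1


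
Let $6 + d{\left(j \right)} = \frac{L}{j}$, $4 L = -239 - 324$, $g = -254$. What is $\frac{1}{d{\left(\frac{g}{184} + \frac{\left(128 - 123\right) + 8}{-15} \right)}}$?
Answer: $\frac{3101}{175629} \approx 0.017657$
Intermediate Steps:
$L = - \frac{563}{4}$ ($L = \frac{-239 - 324}{4} = \frac{1}{4} \left(-563\right) = - \frac{563}{4} \approx -140.75$)
$d{\left(j \right)} = -6 - \frac{563}{4 j}$
$\frac{1}{d{\left(\frac{g}{184} + \frac{\left(128 - 123\right) + 8}{-15} \right)}} = \frac{1}{-6 - \frac{563}{4 \left(- \frac{254}{184} + \frac{\left(128 - 123\right) + 8}{-15}\right)}} = \frac{1}{-6 - \frac{563}{4 \left(\left(-254\right) \frac{1}{184} + \left(5 + 8\right) \left(- \frac{1}{15}\right)\right)}} = \frac{1}{-6 - \frac{563}{4 \left(- \frac{127}{92} + 13 \left(- \frac{1}{15}\right)\right)}} = \frac{1}{-6 - \frac{563}{4 \left(- \frac{127}{92} - \frac{13}{15}\right)}} = \frac{1}{-6 - \frac{563}{4 \left(- \frac{3101}{1380}\right)}} = \frac{1}{-6 - - \frac{194235}{3101}} = \frac{1}{-6 + \frac{194235}{3101}} = \frac{1}{\frac{175629}{3101}} = \frac{3101}{175629}$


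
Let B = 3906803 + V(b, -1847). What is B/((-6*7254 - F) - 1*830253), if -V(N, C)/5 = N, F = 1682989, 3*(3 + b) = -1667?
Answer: -11728789/7670298 ≈ -1.5291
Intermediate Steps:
b = -1676/3 (b = -3 + (⅓)*(-1667) = -3 - 1667/3 = -1676/3 ≈ -558.67)
V(N, C) = -5*N
B = 11728789/3 (B = 3906803 - 5*(-1676/3) = 3906803 + 8380/3 = 11728789/3 ≈ 3.9096e+6)
B/((-6*7254 - F) - 1*830253) = 11728789/(3*((-6*7254 - 1*1682989) - 1*830253)) = 11728789/(3*((-43524 - 1682989) - 830253)) = 11728789/(3*(-1726513 - 830253)) = (11728789/3)/(-2556766) = (11728789/3)*(-1/2556766) = -11728789/7670298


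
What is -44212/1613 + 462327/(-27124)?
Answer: -1944939739/43751012 ≈ -44.455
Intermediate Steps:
-44212/1613 + 462327/(-27124) = -44212*1/1613 + 462327*(-1/27124) = -44212/1613 - 462327/27124 = -1944939739/43751012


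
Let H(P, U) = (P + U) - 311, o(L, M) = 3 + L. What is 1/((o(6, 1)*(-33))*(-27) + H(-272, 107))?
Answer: 1/7543 ≈ 0.00013257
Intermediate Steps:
H(P, U) = -311 + P + U
1/((o(6, 1)*(-33))*(-27) + H(-272, 107)) = 1/(((3 + 6)*(-33))*(-27) + (-311 - 272 + 107)) = 1/((9*(-33))*(-27) - 476) = 1/(-297*(-27) - 476) = 1/(8019 - 476) = 1/7543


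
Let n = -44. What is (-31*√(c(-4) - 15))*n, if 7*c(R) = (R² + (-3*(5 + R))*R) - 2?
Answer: 1364*I*√553/7 ≈ 4582.3*I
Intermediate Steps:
c(R) = -2/7 + R²/7 + R*(-15 - 3*R)/7 (c(R) = ((R² + (-3*(5 + R))*R) - 2)/7 = ((R² + (-15 - 3*R)*R) - 2)/7 = ((R² + R*(-15 - 3*R)) - 2)/7 = (-2 + R² + R*(-15 - 3*R))/7 = -2/7 + R²/7 + R*(-15 - 3*R)/7)
(-31*√(c(-4) - 15))*n = -31*√((-2/7 - 15/7*(-4) - 2/7*(-4)²) - 15)*(-44) = -31*√((-2/7 + 60/7 - 2/7*16) - 15)*(-44) = -31*√((-2/7 + 60/7 - 32/7) - 15)*(-44) = -31*√(26/7 - 15)*(-44) = -31*I*√553/7*(-44) = 1364*I*√553/7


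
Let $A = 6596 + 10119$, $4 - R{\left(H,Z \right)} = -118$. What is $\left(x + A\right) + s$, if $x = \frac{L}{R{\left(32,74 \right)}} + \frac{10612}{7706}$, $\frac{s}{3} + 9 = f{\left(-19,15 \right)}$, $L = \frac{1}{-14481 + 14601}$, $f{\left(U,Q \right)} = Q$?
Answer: $\frac{943951409053}{56407920} \approx 16734.0$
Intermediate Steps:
$L = \frac{1}{120} \approx 0.0083333$
$s = 18$ ($s = -27 + 3 \cdot 15 = -27 + 45 = 18$)
$R{\left(H,Z \right)} = 122$ ($R{\left(H,Z \right)} = 4 - -118 = 4 + 118 = 122$)
$A = 16715$
$x = \frac{77683693}{56407920}$ ($x = \frac{1}{120 \cdot 122} + \frac{10612}{7706} = \frac{1}{120} \cdot \frac{1}{122} + 10612 \cdot \frac{1}{7706} = \frac{1}{14640} + \frac{5306}{3853} = \frac{77683693}{56407920} \approx 1.3772$)
$\left(x + A\right) + s = \left(\frac{77683693}{56407920} + 16715\right) + 18 = \frac{942936066493}{56407920} + 18 = \frac{943951409053}{56407920}$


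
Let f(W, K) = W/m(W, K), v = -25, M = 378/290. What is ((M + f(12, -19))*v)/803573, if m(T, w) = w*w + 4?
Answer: -70725/1701164041 ≈ -4.1574e-5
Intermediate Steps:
M = 189/145 (M = 378*(1/290) = 189/145 ≈ 1.3034)
m(T, w) = 4 + w² (m(T, w) = w² + 4 = 4 + w²)
f(W, K) = W/(4 + K²)
((M + f(12, -19))*v)/803573 = ((189/145 + 12/(4 + (-19)²))*(-25))/803573 = ((189/145 + 12/(4 + 361))*(-25))*(1/803573) = ((189/145 + 12/365)*(-25))*(1/803573) = ((2829/2117)*(-25))*(1/803573) = -70725/2117*1/803573 = -70725/1701164041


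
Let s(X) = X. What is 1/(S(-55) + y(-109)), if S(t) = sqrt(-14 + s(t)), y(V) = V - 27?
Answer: -136/18565 - I*sqrt(69)/18565 ≈ -0.0073256 - 0.00044743*I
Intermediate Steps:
y(V) = -27 + V
S(t) = sqrt(-14 + t)
1/(S(-55) + y(-109)) = 1/(sqrt(-14 - 55) + (-27 - 109)) = 1/(sqrt(-69) - 136) = 1/(I*sqrt(69) - 136) = 1/(-136 + I*sqrt(69))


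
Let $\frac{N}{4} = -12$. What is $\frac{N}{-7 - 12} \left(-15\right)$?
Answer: $- \frac{720}{19} \approx -37.895$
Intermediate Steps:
$N = -48$ ($N = 4 \left(-12\right) = -48$)
$\frac{N}{-7 - 12} \left(-15\right) = - \frac{48}{-7 - 12} \left(-15\right) = - \frac{48}{-19} \left(-15\right) = \left(-48\right) \left(- \frac{1}{19}\right) \left(-15\right) = \frac{48}{19} \left(-15\right) = - \frac{720}{19}$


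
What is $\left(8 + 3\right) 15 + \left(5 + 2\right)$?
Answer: $172$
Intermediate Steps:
$\left(8 + 3\right) 15 + \left(5 + 2\right) = 11 \cdot 15 + 7 = 165 + 7 = 172$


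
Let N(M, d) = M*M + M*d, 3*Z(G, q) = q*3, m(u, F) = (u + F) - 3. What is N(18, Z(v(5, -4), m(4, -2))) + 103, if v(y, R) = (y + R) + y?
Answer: 409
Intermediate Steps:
m(u, F) = -3 + F + u (m(u, F) = (F + u) - 3 = -3 + F + u)
v(y, R) = R + 2*y (v(y, R) = (R + y) + y = R + 2*y)
Z(G, q) = q (Z(G, q) = (q*3)/3 = (3*q)/3 = q)
N(M, d) = M² + M*d
N(18, Z(v(5, -4), m(4, -2))) + 103 = 18*(18 + (-3 - 2 + 4)) + 103 = 18*(18 - 1) + 103 = 18*17 + 103 = 306 + 103 = 409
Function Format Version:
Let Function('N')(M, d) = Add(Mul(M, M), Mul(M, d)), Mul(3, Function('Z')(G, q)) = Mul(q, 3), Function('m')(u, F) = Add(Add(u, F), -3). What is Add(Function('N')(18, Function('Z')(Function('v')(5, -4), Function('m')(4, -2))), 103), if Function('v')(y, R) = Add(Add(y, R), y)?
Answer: 409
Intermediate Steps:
Function('m')(u, F) = Add(-3, F, u) (Function('m')(u, F) = Add(Add(F, u), -3) = Add(-3, F, u))
Function('v')(y, R) = Add(R, Mul(2, y)) (Function('v')(y, R) = Add(Add(R, y), y) = Add(R, Mul(2, y)))
Function('Z')(G, q) = q (Function('Z')(G, q) = Mul(Rational(1, 3), Mul(q, 3)) = Mul(Rational(1, 3), Mul(3, q)) = q)
Function('N')(M, d) = Add(Pow(M, 2), Mul(M, d))
Add(Function('N')(18, Function('Z')(Function('v')(5, -4), Function('m')(4, -2))), 103) = Add(Mul(18, Add(18, Add(-3, -2, 4))), 103) = Add(Mul(18, Add(18, -1)), 103) = Add(Mul(18, 17), 103) = Add(306, 103) = 409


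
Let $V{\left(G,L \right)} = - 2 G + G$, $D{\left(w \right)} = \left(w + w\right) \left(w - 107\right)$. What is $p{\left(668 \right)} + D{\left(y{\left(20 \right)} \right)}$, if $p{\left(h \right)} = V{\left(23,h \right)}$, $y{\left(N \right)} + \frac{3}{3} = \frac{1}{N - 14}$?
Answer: $\frac{2821}{18} \approx 156.72$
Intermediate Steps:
$y{\left(N \right)} = -1 + \frac{1}{-14 + N}$ ($y{\left(N \right)} = -1 + \frac{1}{N - 14} = -1 + \frac{1}{-14 + N}$)
$D{\left(w \right)} = 2 w \left(-107 + w\right)$
$V{\left(G,L \right)} = - G$
$p{\left(h \right)} = -23$ ($p{\left(h \right)} = \left(-1\right) 23 = -23$)
$p{\left(668 \right)} + D{\left(y{\left(20 \right)} \right)} = -23 + 2 \frac{15 - 20}{-14 + 20} \left(-107 + \frac{15 - 20}{-14 + 20}\right) = -23 + 2 \frac{15 - 20}{6} \left(-107 + \frac{15 - 20}{6}\right) = -23 + 2 \cdot \frac{1}{6} \left(-5\right) \left(-107 + \frac{1}{6} \left(-5\right)\right) = -23 + 2 \left(- \frac{5}{6}\right) \left(-107 - \frac{5}{6}\right) = -23 + 2 \left(- \frac{5}{6}\right) \left(- \frac{647}{6}\right) = -23 + \frac{3235}{18} = \frac{2821}{18}$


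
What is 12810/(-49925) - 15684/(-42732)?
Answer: 3927113/35556585 ≈ 0.11045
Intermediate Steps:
12810/(-49925) - 15684/(-42732) = 12810*(-1/49925) - 15684*(-1/42732) = -2562/9985 + 1307/3561 = 3927113/35556585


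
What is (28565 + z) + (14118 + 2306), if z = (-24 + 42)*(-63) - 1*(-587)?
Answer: 44442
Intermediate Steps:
z = -547 (z = 18*(-63) + 587 = -1134 + 587 = -547)
(28565 + z) + (14118 + 2306) = (28565 - 547) + (14118 + 2306) = 28018 + 16424 = 44442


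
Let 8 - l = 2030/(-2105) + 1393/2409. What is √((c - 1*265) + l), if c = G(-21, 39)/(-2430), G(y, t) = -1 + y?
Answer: I*√534475295552683815/45638505 ≈ 16.019*I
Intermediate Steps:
l = 8505113/1014189 (l = 8 - (2030/(-2105) + 1393/2409) = 8 - (2030*(-1/2105) + 1393*(1/2409)) = 8 - (-406/421 + 1393/2409) = 8 - 1*(-391601/1014189) = 8 + 391601/1014189 = 8505113/1014189 ≈ 8.3861)
c = 11/1215 (c = (-1 - 21)/(-2430) = -22*(-1/2430) = 11/1215 ≈ 0.0090535)
√((c - 1*265) + l) = √((11/1215 - 1*265) + 8505113/1014189) = √((11/1215 - 265) + 8505113/1014189) = √(-321964/1215 + 8505113/1014189) = √(-105399544967/410746545) = I*√534475295552683815/45638505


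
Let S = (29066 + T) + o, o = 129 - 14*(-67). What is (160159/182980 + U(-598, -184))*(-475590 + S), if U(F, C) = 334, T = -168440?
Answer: -37616832731663/182980 ≈ -2.0558e+8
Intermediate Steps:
o = 1067 (o = 129 + 938 = 1067)
S = -138307 (S = (29066 - 168440) + 1067 = -139374 + 1067 = -138307)
(160159/182980 + U(-598, -184))*(-475590 + S) = (160159/182980 + 334)*(-475590 - 138307) = (160159*(1/182980) + 334)*(-613897) = (160159/182980 + 334)*(-613897) = (61275479/182980)*(-613897) = -37616832731663/182980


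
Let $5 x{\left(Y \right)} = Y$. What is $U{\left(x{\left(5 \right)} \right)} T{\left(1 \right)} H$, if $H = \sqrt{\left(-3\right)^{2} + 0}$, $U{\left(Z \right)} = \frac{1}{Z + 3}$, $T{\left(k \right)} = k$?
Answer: $\frac{3}{4} \approx 0.75$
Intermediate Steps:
$x{\left(Y \right)} = \frac{Y}{5}$
$U{\left(Z \right)} = \frac{1}{3 + Z}$
$H = 3$ ($H = \sqrt{9 + 0} = \sqrt{9} = 3$)
$U{\left(x{\left(5 \right)} \right)} T{\left(1 \right)} H = \frac{1}{3 + \frac{1}{5} \cdot 5} \cdot 1 \cdot 3 = \frac{1}{3 + 1} \cdot 1 \cdot 3 = \frac{1}{4} \cdot 1 \cdot 3 = \frac{1}{4} \cdot 3 = \frac{3}{4}$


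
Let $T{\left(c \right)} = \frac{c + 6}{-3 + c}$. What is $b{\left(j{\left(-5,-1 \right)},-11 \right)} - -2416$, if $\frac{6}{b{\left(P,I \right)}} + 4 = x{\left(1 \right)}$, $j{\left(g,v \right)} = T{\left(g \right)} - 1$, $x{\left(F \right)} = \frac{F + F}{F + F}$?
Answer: $2414$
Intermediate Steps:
$x{\left(F \right)} = 1$ ($x{\left(F \right)} = \frac{2 F}{2 F} = 2 F \frac{1}{2 F} = 1$)
$T{\left(c \right)} = \frac{6 + c}{-3 + c}$
$j{\left(g,v \right)} = -1 + \frac{6 + g}{-3 + g}$ ($j{\left(g,v \right)} = \frac{6 + g}{-3 + g} - 1 = -1 + \frac{6 + g}{-3 + g}$)
$b{\left(P,I \right)} = -2$ ($b{\left(P,I \right)} = \frac{6}{-4 + 1} = \frac{6}{-3} = 6 \left(- \frac{1}{3}\right) = -2$)
$b{\left(j{\left(-5,-1 \right)},-11 \right)} - -2416 = -2 - -2416 = -2 + 2416 = 2414$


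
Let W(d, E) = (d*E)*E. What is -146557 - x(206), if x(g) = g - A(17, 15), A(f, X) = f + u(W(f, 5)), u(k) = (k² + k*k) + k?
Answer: 214929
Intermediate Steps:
W(d, E) = d*E² (W(d, E) = (E*d)*E = d*E²)
u(k) = k + 2*k² (u(k) = (k² + k²) + k = 2*k² + k = k + 2*k²)
A(f, X) = f + 25*f*(1 + 50*f) (A(f, X) = f + (f*5²)*(1 + 2*(f*5²)) = f + (f*25)*(1 + 2*(f*25)) = f + (25*f)*(1 + 2*(25*f)) = f + (25*f)*(1 + 50*f) = f + 25*f*(1 + 50*f))
x(g) = -361692 + g (x(g) = g - 2*17*(13 + 625*17) = g - 2*17*(13 + 10625) = g - 2*17*10638 = g - 1*361692 = g - 361692 = -361692 + g)
-146557 - x(206) = -146557 - (-361692 + 206) = -146557 - 1*(-361486) = -146557 + 361486 = 214929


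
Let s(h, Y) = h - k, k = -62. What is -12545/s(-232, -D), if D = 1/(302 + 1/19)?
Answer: 2509/34 ≈ 73.794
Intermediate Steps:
D = 19/5739 (D = 1/(302 + 1/19) = 1/(5739/19) = 19/5739 ≈ 0.0033107)
s(h, Y) = 62 + h (s(h, Y) = h - 1*(-62) = h + 62 = 62 + h)
-12545/s(-232, -D) = -12545/(62 - 232) = -12545/(-170) = -12545*(-1/170) = 2509/34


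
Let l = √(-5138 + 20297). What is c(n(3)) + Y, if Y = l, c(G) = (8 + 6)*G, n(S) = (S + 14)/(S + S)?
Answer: 119/3 + √15159 ≈ 162.79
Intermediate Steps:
n(S) = (14 + S)/(2*S) (n(S) = (14 + S)/((2*S)) = (14 + S)*(1/(2*S)) = (14 + S)/(2*S))
c(G) = 14*G
l = √15159 ≈ 123.12
Y = √15159 ≈ 123.12
c(n(3)) + Y = 14*((½)*(14 + 3)/3) + √15159 = 14*((½)*(⅓)*17) + √15159 = 14*(17/6) + √15159 = 119/3 + √15159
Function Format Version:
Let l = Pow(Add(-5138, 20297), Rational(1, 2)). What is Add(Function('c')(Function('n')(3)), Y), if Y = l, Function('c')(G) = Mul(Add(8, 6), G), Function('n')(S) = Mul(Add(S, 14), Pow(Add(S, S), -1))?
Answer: Add(Rational(119, 3), Pow(15159, Rational(1, 2))) ≈ 162.79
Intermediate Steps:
Function('n')(S) = Mul(Rational(1, 2), Pow(S, -1), Add(14, S)) (Function('n')(S) = Mul(Add(14, S), Pow(Mul(2, S), -1)) = Mul(Add(14, S), Mul(Rational(1, 2), Pow(S, -1))) = Mul(Rational(1, 2), Pow(S, -1), Add(14, S)))
Function('c')(G) = Mul(14, G)
l = Pow(15159, Rational(1, 2)) ≈ 123.12
Y = Pow(15159, Rational(1, 2)) ≈ 123.12
Add(Function('c')(Function('n')(3)), Y) = Add(Mul(14, Mul(Rational(1, 2), Pow(3, -1), Add(14, 3))), Pow(15159, Rational(1, 2))) = Add(Mul(14, Mul(Rational(1, 2), Rational(1, 3), 17)), Pow(15159, Rational(1, 2))) = Add(Mul(14, Rational(17, 6)), Pow(15159, Rational(1, 2))) = Add(Rational(119, 3), Pow(15159, Rational(1, 2)))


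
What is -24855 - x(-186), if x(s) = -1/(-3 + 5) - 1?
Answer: -49707/2 ≈ -24854.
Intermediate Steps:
x(s) = -3/2 (x(s) = -1/2 - 1 = (½)*(-1) - 1 = -½ - 1 = -3/2)
-24855 - x(-186) = -24855 - 1*(-3/2) = -24855 + 3/2 = -49707/2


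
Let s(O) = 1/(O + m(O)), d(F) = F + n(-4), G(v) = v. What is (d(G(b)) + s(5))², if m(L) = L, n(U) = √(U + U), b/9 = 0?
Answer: -799/100 + 2*I*√2/5 ≈ -7.99 + 0.56569*I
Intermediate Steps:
b = 0 (b = 9*0 = 0)
n(U) = √2*√U (n(U) = √(2*U) = √2*√U)
d(F) = F + 2*I*√2 (d(F) = F + √2*√(-4) = F + √2*(2*I) = F + 2*I*√2)
s(O) = 1/(2*O) (s(O) = 1/(O + O) = 1/(2*O))
(d(G(b)) + s(5))² = ((0 + 2*I*√2) + (½)/5)² = (2*I*√2 + (½)*(⅕))² = (2*I*√2 + ⅒)² = (⅒ + 2*I*√2)²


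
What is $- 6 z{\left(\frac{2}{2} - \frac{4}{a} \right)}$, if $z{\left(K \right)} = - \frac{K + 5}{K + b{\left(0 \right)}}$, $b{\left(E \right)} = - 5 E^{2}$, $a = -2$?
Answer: $16$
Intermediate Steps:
$z{\left(K \right)} = - \frac{5 + K}{K}$ ($z{\left(K \right)} = - \frac{K + 5}{K - 5 \cdot 0^{2}} = - \frac{5 + K}{K - 0} = - \frac{5 + K}{K + 0} = - \frac{5 + K}{K}$)
$- 6 z{\left(\frac{2}{2} - \frac{4}{a} \right)} = - 6 \frac{-5 - \left(\frac{2}{2} - \frac{4}{-2}\right)}{\frac{2}{2} - \frac{4}{-2}} = - 6 \frac{-5 - \left(2 \cdot \frac{1}{2} - -2\right)}{2 \cdot \frac{1}{2} - -2} = - 6 \frac{-5 - \left(1 + 2\right)}{1 + 2} = - 6 \frac{-5 - 3}{3} = - 6 \cdot \frac{1}{3} \left(-8\right) = \left(-6\right) \left(- \frac{8}{3}\right) = 16$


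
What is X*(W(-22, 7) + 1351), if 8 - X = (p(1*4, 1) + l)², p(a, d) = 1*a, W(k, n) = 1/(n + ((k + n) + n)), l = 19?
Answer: -703350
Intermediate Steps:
W(k, n) = 1/(k + 3*n) (W(k, n) = 1/(n + (k + 2*n)) = 1/(k + 3*n))
p(a, d) = a
X = -521 (X = 8 - (1*4 + 19)² = 8 - (4 + 19)² = 8 - 1*23² = 8 - 1*529 = 8 - 529 = -521)
X*(W(-22, 7) + 1351) = -521*(1/(-22 + 3*7) + 1351) = -521*(1/(-22 + 21) + 1351) = -521*(1/(-1) + 1351) = -521*(-1 + 1351) = -521*1350 = -703350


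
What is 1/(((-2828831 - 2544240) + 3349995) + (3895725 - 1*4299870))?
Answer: -1/2427221 ≈ -4.1199e-7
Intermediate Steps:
1/(((-2828831 - 2544240) + 3349995) + (3895725 - 1*4299870)) = 1/((-5373071 + 3349995) + (3895725 - 4299870)) = 1/(-2023076 - 404145) = 1/(-2427221) = -1/2427221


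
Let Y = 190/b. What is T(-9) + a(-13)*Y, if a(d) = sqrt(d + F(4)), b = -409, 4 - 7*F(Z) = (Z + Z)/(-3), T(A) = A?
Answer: -9 - 190*I*sqrt(5313)/8589 ≈ -9.0 - 1.6124*I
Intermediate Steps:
F(Z) = 4/7 + 2*Z/21 (F(Z) = 4/7 - (Z + Z)/(7*(-3)) = 4/7 - 2*Z*(-1)/(7*3) = 4/7 - (-2)*Z/21 = 4/7 + 2*Z/21)
a(d) = sqrt(20/21 + d) (a(d) = sqrt(d + (4/7 + (2/21)*4)) = sqrt(d + (4/7 + 8/21)) = sqrt(d + 20/21) = sqrt(20/21 + d))
Y = -190/409 (Y = 190/(-409) = 190*(-1/409) = -190/409 ≈ -0.46455)
T(-9) + a(-13)*Y = -9 + (sqrt(420 + 441*(-13))/21)*(-190/409) = -9 + (sqrt(420 - 5733)/21)*(-190/409) = -9 + (sqrt(-5313)/21)*(-190/409) = -9 + ((I*sqrt(5313))/21)*(-190/409) = -9 + (I*sqrt(5313)/21)*(-190/409) = -9 - 190*I*sqrt(5313)/8589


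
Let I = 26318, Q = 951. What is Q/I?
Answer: 951/26318 ≈ 0.036135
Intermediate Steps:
Q/I = 951/26318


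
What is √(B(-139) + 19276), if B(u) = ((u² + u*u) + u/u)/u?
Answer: √367060219/139 ≈ 137.83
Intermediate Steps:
B(u) = (1 + 2*u²)/u (B(u) = ((u² + u²) + 1)/u = (2*u² + 1)/u = (1 + 2*u²)/u)
√(B(-139) + 19276) = √((1/(-139) + 2*(-139)) + 19276) = √((-1/139 - 278) + 19276) = √(-38643/139 + 19276) = √(2640721/139) = √367060219/139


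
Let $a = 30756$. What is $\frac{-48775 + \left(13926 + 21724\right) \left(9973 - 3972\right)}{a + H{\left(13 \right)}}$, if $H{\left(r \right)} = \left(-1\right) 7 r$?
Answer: $\frac{42777375}{6133} \approx 6975.0$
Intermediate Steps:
$H{\left(r \right)} = - 7 r$
$\frac{-48775 + \left(13926 + 21724\right) \left(9973 - 3972\right)}{a + H{\left(13 \right)}} = \frac{-48775 + \left(13926 + 21724\right) \left(9973 - 3972\right)}{30756 - 91} = \frac{-48775 + 35650 \cdot 6001}{30756 - 91} = \frac{-48775 + 213935650}{30665} = 213886875 \cdot \frac{1}{30665} = \frac{42777375}{6133}$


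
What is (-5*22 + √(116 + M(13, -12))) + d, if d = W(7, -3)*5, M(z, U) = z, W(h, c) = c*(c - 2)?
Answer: -35 + √129 ≈ -23.642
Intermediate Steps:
W(h, c) = c*(-2 + c)
d = 75 (d = -3*(-2 - 3)*5 = -3*(-5)*5 = 15*5 = 75)
(-5*22 + √(116 + M(13, -12))) + d = (-5*22 + √(116 + 13)) + 75 = (-110 + √129) + 75 = -35 + √129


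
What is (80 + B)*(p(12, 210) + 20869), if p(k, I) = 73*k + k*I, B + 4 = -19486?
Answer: -470983650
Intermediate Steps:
B = -19490 (B = -4 - 19486 = -19490)
p(k, I) = 73*k + I*k
(80 + B)*(p(12, 210) + 20869) = (80 - 19490)*(12*(73 + 210) + 20869) = -19410*(12*283 + 20869) = -19410*(3396 + 20869) = -19410*24265 = -470983650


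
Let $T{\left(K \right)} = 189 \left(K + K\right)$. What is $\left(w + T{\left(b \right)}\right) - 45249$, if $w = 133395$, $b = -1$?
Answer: $87768$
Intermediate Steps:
$T{\left(K \right)} = 378 K$ ($T{\left(K \right)} = 189 \cdot 2 K = 378 K$)
$\left(w + T{\left(b \right)}\right) - 45249 = \left(133395 + 378 \left(-1\right)\right) - 45249 = \left(133395 - 378\right) - 45249 = 133017 - 45249 = 87768$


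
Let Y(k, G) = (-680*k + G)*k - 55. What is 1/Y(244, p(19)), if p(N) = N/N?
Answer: -1/40484291 ≈ -2.4701e-8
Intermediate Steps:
p(N) = 1
Y(k, G) = -55 + k*(G - 680*k) (Y(k, G) = (G - 680*k)*k - 55 = k*(G - 680*k) - 55 = -55 + k*(G - 680*k))
1/Y(244, p(19)) = 1/(-55 - 680*244**2 + 1*244) = 1/(-55 - 680*59536 + 244) = 1/(-55 - 40484480 + 244) = 1/(-40484291) = -1/40484291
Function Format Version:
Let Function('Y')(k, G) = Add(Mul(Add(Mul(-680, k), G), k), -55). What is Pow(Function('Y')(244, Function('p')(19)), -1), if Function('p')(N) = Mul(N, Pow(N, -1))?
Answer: Rational(-1, 40484291) ≈ -2.4701e-8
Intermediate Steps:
Function('p')(N) = 1
Function('Y')(k, G) = Add(-55, Mul(k, Add(G, Mul(-680, k)))) (Function('Y')(k, G) = Add(Mul(Add(G, Mul(-680, k)), k), -55) = Add(Mul(k, Add(G, Mul(-680, k))), -55) = Add(-55, Mul(k, Add(G, Mul(-680, k)))))
Pow(Function('Y')(244, Function('p')(19)), -1) = Pow(Add(-55, Mul(-680, Pow(244, 2)), Mul(1, 244)), -1) = Pow(Add(-55, Mul(-680, 59536), 244), -1) = Pow(Add(-55, -40484480, 244), -1) = Pow(-40484291, -1) = Rational(-1, 40484291)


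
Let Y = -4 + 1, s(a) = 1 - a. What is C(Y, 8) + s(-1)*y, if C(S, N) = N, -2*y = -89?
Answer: 97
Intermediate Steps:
Y = -3
y = 89/2 (y = -½*(-89) = 89/2 ≈ 44.500)
C(Y, 8) + s(-1)*y = 8 + (1 - 1*(-1))*(89/2) = 8 + (1 + 1)*(89/2) = 8 + 2*(89/2) = 8 + 89 = 97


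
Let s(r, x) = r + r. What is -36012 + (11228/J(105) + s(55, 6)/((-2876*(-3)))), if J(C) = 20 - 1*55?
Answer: -783698221/21570 ≈ -36333.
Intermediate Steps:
J(C) = -35 (J(C) = 20 - 55 = -35)
s(r, x) = 2*r
-36012 + (11228/J(105) + s(55, 6)/((-2876*(-3)))) = -36012 + (11228/(-35) + (2*55)/((-2876*(-3)))) = -36012 + (11228*(-1/35) + 110/8628) = -36012 + (-1604/5 + 110*(1/8628)) = -36012 + (-1604/5 + 55/4314) = -36012 - 6919381/21570 = -783698221/21570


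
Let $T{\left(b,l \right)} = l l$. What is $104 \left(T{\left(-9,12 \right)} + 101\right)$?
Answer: $25480$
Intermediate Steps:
$T{\left(b,l \right)} = l^{2}$
$104 \left(T{\left(-9,12 \right)} + 101\right) = 104 \left(12^{2} + 101\right) = 104 \left(144 + 101\right) = 104 \cdot 245 = 25480$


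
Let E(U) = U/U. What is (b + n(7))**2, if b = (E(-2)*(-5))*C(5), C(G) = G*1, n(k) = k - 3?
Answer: 441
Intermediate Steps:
n(k) = -3 + k
E(U) = 1
C(G) = G
b = -25 (b = (1*(-5))*5 = -5*5 = -25)
(b + n(7))**2 = (-25 + (-3 + 7))**2 = (-25 + 4)**2 = (-21)**2 = 441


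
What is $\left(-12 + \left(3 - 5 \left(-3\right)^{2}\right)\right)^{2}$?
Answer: $2916$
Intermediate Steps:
$\left(-12 + \left(3 - 5 \left(-3\right)^{2}\right)\right)^{2} = \left(-12 + \left(3 - 45\right)\right)^{2} = \left(-12 - 42\right)^{2} = \left(-54\right)^{2} = 2916$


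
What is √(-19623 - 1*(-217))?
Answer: I*√19406 ≈ 139.31*I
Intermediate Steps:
√(-19623 - 1*(-217)) = √(-19623 + 217) = √(-19406) = I*√19406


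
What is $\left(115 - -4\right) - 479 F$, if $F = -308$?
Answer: $147651$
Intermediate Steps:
$\left(115 - -4\right) - 479 F = \left(115 - -4\right) - -147532 = \left(115 + 4\right) + 147532 = 119 + 147532 = 147651$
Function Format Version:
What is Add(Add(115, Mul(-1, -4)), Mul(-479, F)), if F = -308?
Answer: 147651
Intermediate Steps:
Add(Add(115, Mul(-1, -4)), Mul(-479, F)) = Add(Add(115, Mul(-1, -4)), Mul(-479, -308)) = Add(Add(115, 4), 147532) = Add(119, 147532) = 147651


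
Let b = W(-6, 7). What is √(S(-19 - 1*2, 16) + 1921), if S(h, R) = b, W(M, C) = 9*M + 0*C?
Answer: √1867 ≈ 43.209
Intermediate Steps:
W(M, C) = 9*M (W(M, C) = 9*M + 0 = 9*M)
b = -54 (b = 9*(-6) = -54)
S(h, R) = -54
√(S(-19 - 1*2, 16) + 1921) = √(-54 + 1921) = √1867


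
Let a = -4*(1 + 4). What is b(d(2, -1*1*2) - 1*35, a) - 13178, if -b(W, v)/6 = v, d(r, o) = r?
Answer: -13058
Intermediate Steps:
a = -20 (a = -4*5 = -20)
b(W, v) = -6*v
b(d(2, -1*1*2) - 1*35, a) - 13178 = -6*(-20) - 13178 = 120 - 13178 = -13058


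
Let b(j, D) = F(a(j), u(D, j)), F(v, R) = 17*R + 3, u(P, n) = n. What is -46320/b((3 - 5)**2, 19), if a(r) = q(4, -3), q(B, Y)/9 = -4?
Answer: -46320/71 ≈ -652.39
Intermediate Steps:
q(B, Y) = -36 (q(B, Y) = 9*(-4) = -36)
a(r) = -36
F(v, R) = 3 + 17*R
b(j, D) = 3 + 17*j
-46320/b((3 - 5)**2, 19) = -46320/(3 + 17*(3 - 5)**2) = -46320/(3 + 17*(-2)**2) = -46320/(3 + 17*4) = -46320/(3 + 68) = -46320/71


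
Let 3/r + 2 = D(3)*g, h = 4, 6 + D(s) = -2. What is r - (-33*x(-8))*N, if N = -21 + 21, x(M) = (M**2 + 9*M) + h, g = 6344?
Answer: -1/16918 ≈ -5.9109e-5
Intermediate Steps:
D(s) = -8 (D(s) = -6 - 2 = -8)
x(M) = 4 + M**2 + 9*M (x(M) = (M**2 + 9*M) + 4 = 4 + M**2 + 9*M)
N = 0
r = -1/16918 (r = 3/(-2 - 8*6344) = 3/(-2 - 50752) = 3/(-50754) = 3*(-1/50754) = -1/16918 ≈ -5.9109e-5)
r - (-33*x(-8))*N = -1/16918 - (-33*(4 + (-8)**2 + 9*(-8)))*0 = -1/16918 - (-33*(4 + 64 - 72))*0 = -1/16918 - (-33*(-4))*0 = -1/16918 - 132*0 = -1/16918 - 1*0 = -1/16918 + 0 = -1/16918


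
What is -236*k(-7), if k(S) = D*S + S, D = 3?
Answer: 6608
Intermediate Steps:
k(S) = 4*S (k(S) = 3*S + S = 4*S)
-236*k(-7) = -944*(-7) = -236*(-28) = 6608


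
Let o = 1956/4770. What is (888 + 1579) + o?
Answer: 1961591/795 ≈ 2467.4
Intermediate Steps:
o = 326/795 (o = 1956*(1/4770) = 326/795 ≈ 0.41006)
(888 + 1579) + o = (888 + 1579) + 326/795 = 2467 + 326/795 = 1961591/795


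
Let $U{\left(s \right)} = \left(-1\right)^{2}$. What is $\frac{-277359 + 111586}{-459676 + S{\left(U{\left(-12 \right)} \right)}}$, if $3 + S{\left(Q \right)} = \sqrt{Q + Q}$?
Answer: $\frac{76202366867}{211304783039} + \frac{165773 \sqrt{2}}{211304783039} \approx 0.36063$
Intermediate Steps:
$U{\left(s \right)} = 1$
$S{\left(Q \right)} = -3 + \sqrt{2} \sqrt{Q}$ ($S{\left(Q \right)} = -3 + \sqrt{Q + Q} = -3 + \sqrt{2 Q} = -3 + \sqrt{2} \sqrt{Q}$)
$\frac{-277359 + 111586}{-459676 + S{\left(U{\left(-12 \right)} \right)}} = \frac{-277359 + 111586}{-459676 - \left(3 - \sqrt{2} \sqrt{1}\right)} = - \frac{165773}{-459676 - \left(3 - \sqrt{2} \cdot 1\right)} = - \frac{165773}{-459676 - \left(3 - \sqrt{2}\right)} = - \frac{165773}{-459679 + \sqrt{2}}$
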